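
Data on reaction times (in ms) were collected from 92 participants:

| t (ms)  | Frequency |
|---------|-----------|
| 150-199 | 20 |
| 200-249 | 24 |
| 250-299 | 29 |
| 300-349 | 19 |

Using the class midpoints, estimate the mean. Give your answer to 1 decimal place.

Midpoints: 174.5, 224.5, 274.5, 324.5
Σfm = 20×174.5 + 24×224.5 + 29×274.5 + 19×324.5 = 23004
n = Σf = 92
Mean = 23004 / 92 = 250.0435

250.0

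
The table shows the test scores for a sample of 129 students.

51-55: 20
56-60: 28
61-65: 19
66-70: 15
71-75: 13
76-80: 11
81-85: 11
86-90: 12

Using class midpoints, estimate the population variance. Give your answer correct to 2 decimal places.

Midpoints: 53, 58, 63, 68, 73, 78, 83, 88
n = 129, Σfm = 8677, mean = 67.2636
Σfm² = 600051
Σf(m − x̄)² = Σfm² − (Σfm)²/n = 600051 − 8677²/129 = 16405.0388
Population variance = 16405.0388 / 129 = 127.1708

127.17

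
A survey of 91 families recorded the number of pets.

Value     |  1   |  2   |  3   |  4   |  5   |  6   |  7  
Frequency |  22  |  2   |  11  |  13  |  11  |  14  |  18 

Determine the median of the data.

4

Cumulative frequencies: 22, 24, 35, 48, 59, 73, 91
n = 91, so the median is the value in position (n+1)/2 = 46.
Position 46 falls at value 4.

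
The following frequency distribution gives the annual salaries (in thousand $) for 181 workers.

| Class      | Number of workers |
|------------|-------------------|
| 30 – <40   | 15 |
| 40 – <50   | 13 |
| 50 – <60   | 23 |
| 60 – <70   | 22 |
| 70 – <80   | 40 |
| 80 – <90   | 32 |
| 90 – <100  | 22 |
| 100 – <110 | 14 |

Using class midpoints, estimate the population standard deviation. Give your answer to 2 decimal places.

Midpoints: 35, 45, 55, 65, 75, 85, 95, 105
n = 181, Σfm = 13085, mean = 72.2928
Σfm² = 1016325
Σf(m − x̄)² = Σfm² − (Σfm)²/n = 1016325 − 13085²/181 = 70373.4807
Population variance = 70373.4807 / 181 = 388.8038
Standard deviation = √388.8038 = 19.7181

19.72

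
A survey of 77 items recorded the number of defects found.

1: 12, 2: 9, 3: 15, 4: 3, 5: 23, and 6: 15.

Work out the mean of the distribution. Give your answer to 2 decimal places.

3.79

Values: 1, 2, 3, 4, 5, 6
Σfx = 12×1 + 9×2 + 15×3 + 3×4 + 23×5 + 15×6 = 292
n = Σf = 77
Mean = 292 / 77 = 3.7922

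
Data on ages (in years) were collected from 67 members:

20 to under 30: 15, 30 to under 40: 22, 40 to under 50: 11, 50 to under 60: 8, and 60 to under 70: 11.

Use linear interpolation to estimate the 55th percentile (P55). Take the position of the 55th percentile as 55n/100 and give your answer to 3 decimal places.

39.932

Cumulative frequencies: 15, 37, 48, 56, 67
n = 67; position = 55n/100 = 36.85.
This falls in the class 30 to under 40: L = 30, F = 15, f = 22, h = 10.
55th percentile ≈ 30 + ((36.85 − 15) / 22) × 10 = 39.9318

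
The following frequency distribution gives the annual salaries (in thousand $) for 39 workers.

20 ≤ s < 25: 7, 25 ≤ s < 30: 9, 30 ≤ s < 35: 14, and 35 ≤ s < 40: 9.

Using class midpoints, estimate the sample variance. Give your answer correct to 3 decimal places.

26.957

Midpoints: 22.5, 27.5, 32.5, 37.5
n = 39, Σfm = 1197.5, mean = 30.7051
Σfm² = 37793.75
Σf(m − x̄)² = Σfm² − (Σfm)²/n = 37793.75 − 1197.5²/39 = 1024.3590
Sample variance = 1024.3590 / 38 = 26.9568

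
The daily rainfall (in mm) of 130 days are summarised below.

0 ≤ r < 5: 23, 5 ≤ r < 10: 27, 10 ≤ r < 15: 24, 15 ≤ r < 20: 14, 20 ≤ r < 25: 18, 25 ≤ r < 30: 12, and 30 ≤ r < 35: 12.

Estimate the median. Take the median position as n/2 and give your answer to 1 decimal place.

13.1

Cumulative frequencies: 23, 50, 74, 88, 106, 118, 130
n = 130; position = n/2 = 65.
This falls in the class 10 ≤ r < 15: L = 10, F = 50, f = 24, h = 5.
Median ≈ 10 + ((65 − 50) / 24) × 5 = 13.1250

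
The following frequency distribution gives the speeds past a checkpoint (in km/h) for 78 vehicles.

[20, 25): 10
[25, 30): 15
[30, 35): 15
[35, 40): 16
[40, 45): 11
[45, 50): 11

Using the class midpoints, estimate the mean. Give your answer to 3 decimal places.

34.808

Midpoints: 22.5, 27.5, 32.5, 37.5, 42.5, 47.5
Σfm = 10×22.5 + 15×27.5 + 15×32.5 + 16×37.5 + 11×42.5 + 11×47.5 = 2715
n = Σf = 78
Mean = 2715 / 78 = 34.8077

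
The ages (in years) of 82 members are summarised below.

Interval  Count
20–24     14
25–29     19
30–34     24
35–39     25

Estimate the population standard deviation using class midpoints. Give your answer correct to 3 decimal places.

Midpoints: 22, 27, 32, 37
n = 82, Σfm = 2514, mean = 30.6585
Σfm² = 79428
Σf(m − x̄)² = Σfm² − (Σfm)²/n = 79428 − 2514²/82 = 2352.4390
Population variance = 2352.4390 / 82 = 28.6883
Standard deviation = √28.6883 = 5.3561

5.356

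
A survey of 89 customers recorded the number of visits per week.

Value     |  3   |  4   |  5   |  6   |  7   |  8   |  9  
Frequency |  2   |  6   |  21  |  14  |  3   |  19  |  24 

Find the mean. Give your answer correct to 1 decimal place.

6.8

Values: 3, 4, 5, 6, 7, 8, 9
Σfx = 2×3 + 6×4 + 21×5 + 14×6 + 3×7 + 19×8 + 24×9 = 608
n = Σf = 89
Mean = 608 / 89 = 6.8315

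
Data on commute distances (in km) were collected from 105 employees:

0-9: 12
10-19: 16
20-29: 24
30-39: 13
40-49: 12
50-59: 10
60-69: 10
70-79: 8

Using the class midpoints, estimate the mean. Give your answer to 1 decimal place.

Midpoints: 4.5, 14.5, 24.5, 34.5, 44.5, 54.5, 64.5, 74.5
Σfm = 12×4.5 + 16×14.5 + 24×24.5 + 13×34.5 + 12×44.5 + 10×54.5 + 10×64.5 + 8×74.5 = 3642.5
n = Σf = 105
Mean = 3642.5 / 105 = 34.6905

34.7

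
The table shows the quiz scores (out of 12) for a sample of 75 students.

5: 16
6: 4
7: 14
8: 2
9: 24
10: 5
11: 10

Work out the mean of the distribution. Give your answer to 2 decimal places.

7.92

Values: 5, 6, 7, 8, 9, 10, 11
Σfx = 16×5 + 4×6 + 14×7 + 2×8 + 24×9 + 5×10 + 10×11 = 594
n = Σf = 75
Mean = 594 / 75 = 7.9200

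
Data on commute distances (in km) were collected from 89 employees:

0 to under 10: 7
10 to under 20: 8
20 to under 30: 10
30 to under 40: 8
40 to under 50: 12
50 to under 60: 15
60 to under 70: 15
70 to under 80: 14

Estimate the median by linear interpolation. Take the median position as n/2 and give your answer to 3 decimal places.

49.583

Cumulative frequencies: 7, 15, 25, 33, 45, 60, 75, 89
n = 89; position = n/2 = 44.5.
This falls in the class 40 to under 50: L = 40, F = 33, f = 12, h = 10.
Median ≈ 40 + ((44.5 − 33) / 12) × 10 = 49.5833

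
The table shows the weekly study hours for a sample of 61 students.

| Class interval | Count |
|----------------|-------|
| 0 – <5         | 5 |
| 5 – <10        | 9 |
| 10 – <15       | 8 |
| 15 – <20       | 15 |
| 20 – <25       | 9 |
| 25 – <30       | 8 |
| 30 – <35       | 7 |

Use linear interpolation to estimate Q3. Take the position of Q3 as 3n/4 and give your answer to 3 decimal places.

Cumulative frequencies: 5, 14, 22, 37, 46, 54, 61
n = 61; position = 3n/4 = 45.75.
This falls in the class 20 – <25: L = 20, F = 37, f = 9, h = 5.
Upper quartile ≈ 20 + ((45.75 − 37) / 9) × 5 = 24.8611

24.861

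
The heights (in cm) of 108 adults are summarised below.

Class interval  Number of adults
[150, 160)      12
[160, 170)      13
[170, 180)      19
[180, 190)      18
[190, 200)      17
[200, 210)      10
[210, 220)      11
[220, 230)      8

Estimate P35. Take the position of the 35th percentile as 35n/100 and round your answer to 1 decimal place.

Cumulative frequencies: 12, 25, 44, 62, 79, 89, 100, 108
n = 108; position = 35n/100 = 37.8.
This falls in the class [170, 180): L = 170, F = 25, f = 19, h = 10.
35th percentile ≈ 170 + ((37.8 − 25) / 19) × 10 = 176.7368

176.7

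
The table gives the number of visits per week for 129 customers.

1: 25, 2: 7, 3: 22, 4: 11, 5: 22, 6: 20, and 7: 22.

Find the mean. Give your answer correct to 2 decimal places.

Values: 1, 2, 3, 4, 5, 6, 7
Σfx = 25×1 + 7×2 + 22×3 + 11×4 + 22×5 + 20×6 + 22×7 = 533
n = Σf = 129
Mean = 533 / 129 = 4.1318

4.13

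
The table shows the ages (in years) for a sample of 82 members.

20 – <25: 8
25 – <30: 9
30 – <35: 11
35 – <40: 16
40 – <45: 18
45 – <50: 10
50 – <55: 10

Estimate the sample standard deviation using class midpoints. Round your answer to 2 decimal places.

Midpoints: 22.5, 27.5, 32.5, 37.5, 42.5, 47.5, 52.5
n = 82, Σfm = 3150, mean = 38.4146
Σfm² = 127612.5
Σf(m − x̄)² = Σfm² − (Σfm)²/n = 127612.5 − 3150²/82 = 6606.4024
Sample variance = 6606.4024 / 81 = 81.5605
Standard deviation = √81.5605 = 9.0311

9.03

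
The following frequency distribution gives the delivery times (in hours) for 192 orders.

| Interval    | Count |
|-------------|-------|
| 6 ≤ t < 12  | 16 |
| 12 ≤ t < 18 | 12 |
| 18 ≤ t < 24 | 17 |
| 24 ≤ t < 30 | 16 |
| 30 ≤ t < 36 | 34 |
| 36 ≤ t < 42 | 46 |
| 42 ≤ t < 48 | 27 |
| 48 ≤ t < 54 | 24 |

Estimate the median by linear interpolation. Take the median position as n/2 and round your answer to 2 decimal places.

36.13

Cumulative frequencies: 16, 28, 45, 61, 95, 141, 168, 192
n = 192; position = n/2 = 96.
This falls in the class 36 ≤ t < 42: L = 36, F = 95, f = 46, h = 6.
Median ≈ 36 + ((96 − 95) / 46) × 6 = 36.1304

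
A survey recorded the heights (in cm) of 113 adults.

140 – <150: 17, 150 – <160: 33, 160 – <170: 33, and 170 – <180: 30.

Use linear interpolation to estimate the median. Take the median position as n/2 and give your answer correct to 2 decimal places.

161.97

Cumulative frequencies: 17, 50, 83, 113
n = 113; position = n/2 = 56.5.
This falls in the class 160 – <170: L = 160, F = 50, f = 33, h = 10.
Median ≈ 160 + ((56.5 − 50) / 33) × 10 = 161.9697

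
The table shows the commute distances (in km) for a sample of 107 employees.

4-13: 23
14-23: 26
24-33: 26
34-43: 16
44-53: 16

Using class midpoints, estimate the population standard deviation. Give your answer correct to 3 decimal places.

Midpoints: 8.5, 18.5, 28.5, 38.5, 48.5
n = 107, Σfm = 2809.5, mean = 26.2570
Σfm² = 93030.75
Σf(m − x̄)² = Σfm² − (Σfm)²/n = 93030.75 − 2809.5²/107 = 19261.6822
Population variance = 19261.6822 / 107 = 180.0157
Standard deviation = √180.0157 = 13.4170

13.417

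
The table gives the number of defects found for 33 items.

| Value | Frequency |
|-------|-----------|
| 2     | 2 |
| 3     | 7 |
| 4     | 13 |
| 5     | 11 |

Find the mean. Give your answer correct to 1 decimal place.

Values: 2, 3, 4, 5
Σfx = 2×2 + 7×3 + 13×4 + 11×5 = 132
n = Σf = 33
Mean = 132 / 33 = 4.0000

4.0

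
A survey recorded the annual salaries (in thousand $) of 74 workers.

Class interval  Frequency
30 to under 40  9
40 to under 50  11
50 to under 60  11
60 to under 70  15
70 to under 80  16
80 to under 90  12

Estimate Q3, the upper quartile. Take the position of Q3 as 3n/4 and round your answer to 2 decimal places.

Cumulative frequencies: 9, 20, 31, 46, 62, 74
n = 74; position = 3n/4 = 55.5.
This falls in the class 70 to under 80: L = 70, F = 46, f = 16, h = 10.
Upper quartile ≈ 70 + ((55.5 − 46) / 16) × 10 = 75.9375

75.94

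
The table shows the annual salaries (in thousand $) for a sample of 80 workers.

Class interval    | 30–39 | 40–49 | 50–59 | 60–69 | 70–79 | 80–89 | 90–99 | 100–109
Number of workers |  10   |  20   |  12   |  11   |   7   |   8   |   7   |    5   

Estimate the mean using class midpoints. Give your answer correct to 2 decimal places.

Midpoints: 34.5, 44.5, 54.5, 64.5, 74.5, 84.5, 94.5, 104.5
Σfm = 10×34.5 + 20×44.5 + 12×54.5 + 11×64.5 + 7×74.5 + 8×84.5 + 7×94.5 + 5×104.5 = 4980
n = Σf = 80
Mean = 4980 / 80 = 62.2500

62.25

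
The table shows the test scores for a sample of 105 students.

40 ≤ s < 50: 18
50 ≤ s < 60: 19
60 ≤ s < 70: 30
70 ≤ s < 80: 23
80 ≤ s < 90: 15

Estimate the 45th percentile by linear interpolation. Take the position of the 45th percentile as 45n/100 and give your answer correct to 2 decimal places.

63.42

Cumulative frequencies: 18, 37, 67, 90, 105
n = 105; position = 45n/100 = 47.25.
This falls in the class 60 ≤ s < 70: L = 60, F = 37, f = 30, h = 10.
45th percentile ≈ 60 + ((47.25 − 37) / 30) × 10 = 63.4167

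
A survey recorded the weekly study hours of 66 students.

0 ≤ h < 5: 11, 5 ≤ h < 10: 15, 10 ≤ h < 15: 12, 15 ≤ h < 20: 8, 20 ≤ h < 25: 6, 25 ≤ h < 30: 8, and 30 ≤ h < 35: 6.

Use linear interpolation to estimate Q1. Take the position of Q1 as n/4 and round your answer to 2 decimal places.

Cumulative frequencies: 11, 26, 38, 46, 52, 60, 66
n = 66; position = n/4 = 16.5.
This falls in the class 5 ≤ h < 10: L = 5, F = 11, f = 15, h = 5.
Lower quartile ≈ 5 + ((16.5 − 11) / 15) × 5 = 6.8333

6.83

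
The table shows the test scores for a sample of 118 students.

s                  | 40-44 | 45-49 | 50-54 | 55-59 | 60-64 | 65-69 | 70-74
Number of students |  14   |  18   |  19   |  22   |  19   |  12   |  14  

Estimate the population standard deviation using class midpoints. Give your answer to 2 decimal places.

Midpoints: 42, 47, 52, 57, 62, 67, 72
n = 118, Σfm = 6666, mean = 56.4915
Σfm² = 386792
Σf(m − x̄)² = Σfm² − (Σfm)²/n = 386792 − 6666²/118 = 10219.4915
Population variance = 10219.4915 / 118 = 86.6059
Standard deviation = √86.6059 = 9.3062

9.31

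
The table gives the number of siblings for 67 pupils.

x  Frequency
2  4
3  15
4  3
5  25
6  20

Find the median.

5

Cumulative frequencies: 4, 19, 22, 47, 67
n = 67, so the median is the value in position (n+1)/2 = 34.
Position 34 falls at value 5.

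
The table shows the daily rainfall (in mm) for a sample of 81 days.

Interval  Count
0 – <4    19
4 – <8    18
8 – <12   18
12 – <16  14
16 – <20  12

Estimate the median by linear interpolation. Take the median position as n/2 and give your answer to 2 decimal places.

Cumulative frequencies: 19, 37, 55, 69, 81
n = 81; position = n/2 = 40.5.
This falls in the class 8 – <12: L = 8, F = 37, f = 18, h = 4.
Median ≈ 8 + ((40.5 − 37) / 18) × 4 = 8.7778

8.78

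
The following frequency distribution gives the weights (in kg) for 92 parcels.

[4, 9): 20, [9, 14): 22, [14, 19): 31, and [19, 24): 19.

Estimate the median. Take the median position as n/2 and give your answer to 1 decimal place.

14.6

Cumulative frequencies: 20, 42, 73, 92
n = 92; position = n/2 = 46.
This falls in the class [14, 19): L = 14, F = 42, f = 31, h = 5.
Median ≈ 14 + ((46 − 42) / 31) × 5 = 14.6452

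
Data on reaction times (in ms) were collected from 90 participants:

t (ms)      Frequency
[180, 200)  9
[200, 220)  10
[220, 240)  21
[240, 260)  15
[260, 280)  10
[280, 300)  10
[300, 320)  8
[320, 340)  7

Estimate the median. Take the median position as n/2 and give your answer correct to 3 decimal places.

246.667

Cumulative frequencies: 9, 19, 40, 55, 65, 75, 83, 90
n = 90; position = n/2 = 45.
This falls in the class [240, 260): L = 240, F = 40, f = 15, h = 20.
Median ≈ 240 + ((45 − 40) / 15) × 20 = 246.6667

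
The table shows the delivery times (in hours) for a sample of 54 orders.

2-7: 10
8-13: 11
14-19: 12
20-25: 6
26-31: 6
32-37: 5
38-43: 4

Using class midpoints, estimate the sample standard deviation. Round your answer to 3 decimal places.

Midpoints: 4.5, 10.5, 16.5, 22.5, 28.5, 34.5, 40.5
n = 54, Σfm = 999, mean = 18.5000
Σfm² = 25105.5
Σf(m − x̄)² = Σfm² − (Σfm)²/n = 25105.5 − 999²/54 = 6624.0000
Sample variance = 6624.0000 / 53 = 124.9811
Standard deviation = √124.9811 = 11.1795

11.179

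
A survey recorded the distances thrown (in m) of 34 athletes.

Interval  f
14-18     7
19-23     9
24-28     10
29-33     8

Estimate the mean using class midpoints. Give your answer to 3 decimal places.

23.794

Midpoints: 16, 21, 26, 31
Σfm = 7×16 + 9×21 + 10×26 + 8×31 = 809
n = Σf = 34
Mean = 809 / 34 = 23.7941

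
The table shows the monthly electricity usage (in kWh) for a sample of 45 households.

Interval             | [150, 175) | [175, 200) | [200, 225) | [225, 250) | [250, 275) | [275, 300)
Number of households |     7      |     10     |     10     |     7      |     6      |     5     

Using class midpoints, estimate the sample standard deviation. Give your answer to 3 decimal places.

39.847

Midpoints: 162.5, 187.5, 212.5, 237.5, 262.5, 287.5
n = 45, Σfm = 9812.5, mean = 218.0556
Σfm² = 2209531.25
Σf(m − x̄)² = Σfm² − (Σfm)²/n = 2209531.25 − 9812.5²/45 = 69861.1111
Sample variance = 69861.1111 / 44 = 1587.7525
Standard deviation = √1587.7525 = 39.8466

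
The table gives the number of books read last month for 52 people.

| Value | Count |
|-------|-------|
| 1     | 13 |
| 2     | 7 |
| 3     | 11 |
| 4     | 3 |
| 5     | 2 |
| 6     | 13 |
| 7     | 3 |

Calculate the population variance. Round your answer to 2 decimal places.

Values: 1, 2, 3, 4, 5, 6, 7
n = 52, Σfx = 181, mean = 3.4808
Σfx² = 853
Σf(x − x̄)² = Σfx² − (Σfx)²/n = 853 − 181²/52 = 222.9808
Population variance = 222.9808 / 52 = 4.2881

4.29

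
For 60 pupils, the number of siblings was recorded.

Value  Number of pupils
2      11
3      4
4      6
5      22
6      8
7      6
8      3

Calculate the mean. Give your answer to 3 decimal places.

4.700

Values: 2, 3, 4, 5, 6, 7, 8
Σfx = 11×2 + 4×3 + 6×4 + 22×5 + 8×6 + 6×7 + 3×8 = 282
n = Σf = 60
Mean = 282 / 60 = 4.7000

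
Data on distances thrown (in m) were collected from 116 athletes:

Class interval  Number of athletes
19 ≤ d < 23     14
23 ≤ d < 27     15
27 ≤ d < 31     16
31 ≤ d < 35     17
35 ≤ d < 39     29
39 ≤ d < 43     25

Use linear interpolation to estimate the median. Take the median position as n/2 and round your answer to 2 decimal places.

Cumulative frequencies: 14, 29, 45, 62, 91, 116
n = 116; position = n/2 = 58.
This falls in the class 31 ≤ d < 35: L = 31, F = 45, f = 17, h = 4.
Median ≈ 31 + ((58 − 45) / 17) × 4 = 34.0588

34.06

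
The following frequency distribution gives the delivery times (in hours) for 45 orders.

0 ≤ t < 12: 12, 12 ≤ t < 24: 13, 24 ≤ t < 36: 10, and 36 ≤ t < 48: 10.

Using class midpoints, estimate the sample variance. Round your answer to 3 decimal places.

Midpoints: 6, 18, 30, 42
n = 45, Σfm = 1026, mean = 22.8000
Σfm² = 31284
Σf(m − x̄)² = Σfm² − (Σfm)²/n = 31284 − 1026²/45 = 7891.2000
Sample variance = 7891.2000 / 44 = 179.3455

179.345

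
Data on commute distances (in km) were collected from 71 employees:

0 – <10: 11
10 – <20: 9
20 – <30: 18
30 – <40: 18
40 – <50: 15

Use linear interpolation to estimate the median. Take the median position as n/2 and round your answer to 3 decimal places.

28.611

Cumulative frequencies: 11, 20, 38, 56, 71
n = 71; position = n/2 = 35.5.
This falls in the class 20 – <30: L = 20, F = 20, f = 18, h = 10.
Median ≈ 20 + ((35.5 − 20) / 18) × 10 = 28.6111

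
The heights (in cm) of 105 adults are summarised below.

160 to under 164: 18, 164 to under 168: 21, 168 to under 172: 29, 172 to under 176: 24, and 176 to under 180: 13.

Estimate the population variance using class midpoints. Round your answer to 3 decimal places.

Midpoints: 162, 166, 170, 174, 178
n = 105, Σfm = 17822, mean = 169.7333
Σfm² = 3027684
Σf(m − x̄)² = Σfm² − (Σfm)²/n = 3027684 − 17822²/105 = 2696.5333
Population variance = 2696.5333 / 105 = 25.6813

25.681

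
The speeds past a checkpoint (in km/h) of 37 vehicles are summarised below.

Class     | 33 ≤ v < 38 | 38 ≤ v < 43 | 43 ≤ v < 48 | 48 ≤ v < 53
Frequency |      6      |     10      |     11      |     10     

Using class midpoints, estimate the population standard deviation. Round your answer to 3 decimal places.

Midpoints: 35.5, 40.5, 45.5, 50.5
n = 37, Σfm = 1623.5, mean = 43.8784
Σfm² = 72239.25
Σf(m − x̄)² = Σfm² − (Σfm)²/n = 72239.25 − 1623.5²/37 = 1002.7027
Population variance = 1002.7027 / 37 = 27.1001
Standard deviation = √27.1001 = 5.2058

5.206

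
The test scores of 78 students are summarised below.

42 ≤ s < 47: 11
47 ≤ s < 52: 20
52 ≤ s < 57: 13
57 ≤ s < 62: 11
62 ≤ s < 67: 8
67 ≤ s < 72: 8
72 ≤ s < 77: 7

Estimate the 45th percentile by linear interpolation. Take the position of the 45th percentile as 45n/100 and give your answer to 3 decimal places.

53.577

Cumulative frequencies: 11, 31, 44, 55, 63, 71, 78
n = 78; position = 45n/100 = 35.1.
This falls in the class 52 ≤ s < 57: L = 52, F = 31, f = 13, h = 5.
45th percentile ≈ 52 + ((35.1 − 31) / 13) × 5 = 53.5769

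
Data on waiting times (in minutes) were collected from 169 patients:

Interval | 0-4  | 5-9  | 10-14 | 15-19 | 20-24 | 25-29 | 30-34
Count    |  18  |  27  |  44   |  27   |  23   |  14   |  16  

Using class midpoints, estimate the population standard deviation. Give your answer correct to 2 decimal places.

8.77

Midpoints: 2, 7, 12, 17, 22, 27, 32
n = 169, Σfm = 2608, mean = 15.4320
Σfm² = 53256
Σf(m − x̄)² = Σfm² − (Σfm)²/n = 53256 − 2608²/169 = 13009.4675
Population variance = 13009.4675 / 169 = 76.9791
Standard deviation = √76.9791 = 8.7738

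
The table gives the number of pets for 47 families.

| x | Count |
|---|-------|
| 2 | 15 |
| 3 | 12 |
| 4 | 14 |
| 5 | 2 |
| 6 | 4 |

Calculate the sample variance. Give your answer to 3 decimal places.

Values: 2, 3, 4, 5, 6
n = 47, Σfx = 156, mean = 3.3191
Σfx² = 586
Σf(x − x̄)² = Σfx² − (Σfx)²/n = 586 − 156²/47 = 68.2128
Sample variance = 68.2128 / 46 = 1.4829

1.483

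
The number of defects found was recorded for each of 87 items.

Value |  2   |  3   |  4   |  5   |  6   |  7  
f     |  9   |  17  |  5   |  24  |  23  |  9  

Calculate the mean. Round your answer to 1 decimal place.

4.7

Values: 2, 3, 4, 5, 6, 7
Σfx = 9×2 + 17×3 + 5×4 + 24×5 + 23×6 + 9×7 = 410
n = Σf = 87
Mean = 410 / 87 = 4.7126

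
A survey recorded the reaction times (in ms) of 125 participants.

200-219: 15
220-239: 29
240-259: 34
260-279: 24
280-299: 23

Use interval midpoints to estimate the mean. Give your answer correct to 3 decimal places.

Midpoints: 209.5, 229.5, 249.5, 269.5, 289.5
Σfm = 15×209.5 + 29×229.5 + 34×249.5 + 24×269.5 + 23×289.5 = 31407.5
n = Σf = 125
Mean = 31407.5 / 125 = 251.2600

251.260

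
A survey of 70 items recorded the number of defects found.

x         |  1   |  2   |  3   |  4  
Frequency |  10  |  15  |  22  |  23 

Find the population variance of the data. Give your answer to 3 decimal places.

Values: 1, 2, 3, 4
n = 70, Σfx = 198, mean = 2.8286
Σfx² = 636
Σf(x − x̄)² = Σfx² − (Σfx)²/n = 636 − 198²/70 = 75.9429
Population variance = 75.9429 / 70 = 1.0849

1.085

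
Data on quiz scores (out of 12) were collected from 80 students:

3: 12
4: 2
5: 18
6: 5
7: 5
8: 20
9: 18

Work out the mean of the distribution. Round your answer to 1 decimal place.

Values: 3, 4, 5, 6, 7, 8, 9
Σfx = 12×3 + 2×4 + 18×5 + 5×6 + 5×7 + 20×8 + 18×9 = 521
n = Σf = 80
Mean = 521 / 80 = 6.5125

6.5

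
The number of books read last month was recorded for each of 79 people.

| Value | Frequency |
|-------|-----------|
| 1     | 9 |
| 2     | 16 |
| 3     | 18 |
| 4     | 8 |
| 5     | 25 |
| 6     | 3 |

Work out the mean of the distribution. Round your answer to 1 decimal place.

Values: 1, 2, 3, 4, 5, 6
Σfx = 9×1 + 16×2 + 18×3 + 8×4 + 25×5 + 3×6 = 270
n = Σf = 79
Mean = 270 / 79 = 3.4177

3.4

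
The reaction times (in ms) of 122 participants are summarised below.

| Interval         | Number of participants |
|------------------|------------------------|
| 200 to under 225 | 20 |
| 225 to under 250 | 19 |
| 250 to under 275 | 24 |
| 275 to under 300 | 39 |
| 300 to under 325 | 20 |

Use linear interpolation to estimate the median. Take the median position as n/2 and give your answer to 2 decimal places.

Cumulative frequencies: 20, 39, 63, 102, 122
n = 122; position = n/2 = 61.
This falls in the class 250 to under 275: L = 250, F = 39, f = 24, h = 25.
Median ≈ 250 + ((61 − 39) / 24) × 25 = 272.9167

272.92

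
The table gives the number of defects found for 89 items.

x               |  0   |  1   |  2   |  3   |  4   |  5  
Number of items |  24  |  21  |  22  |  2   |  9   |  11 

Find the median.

1

Cumulative frequencies: 24, 45, 67, 69, 78, 89
n = 89, so the median is the value in position (n+1)/2 = 45.
Position 45 falls at value 1.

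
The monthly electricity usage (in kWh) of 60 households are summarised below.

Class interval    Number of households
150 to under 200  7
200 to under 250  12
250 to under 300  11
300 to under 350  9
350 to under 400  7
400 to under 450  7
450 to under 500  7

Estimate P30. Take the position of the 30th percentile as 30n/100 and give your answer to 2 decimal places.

Cumulative frequencies: 7, 19, 30, 39, 46, 53, 60
n = 60; position = 30n/100 = 18.
This falls in the class 200 to under 250: L = 200, F = 7, f = 12, h = 50.
30th percentile ≈ 200 + ((18 − 7) / 12) × 50 = 245.8333

245.83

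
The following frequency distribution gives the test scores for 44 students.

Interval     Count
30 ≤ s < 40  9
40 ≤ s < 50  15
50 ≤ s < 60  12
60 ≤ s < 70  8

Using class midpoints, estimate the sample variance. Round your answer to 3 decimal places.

Midpoints: 35, 45, 55, 65
n = 44, Σfm = 2170, mean = 49.3182
Σfm² = 111500
Σf(m − x̄)² = Σfm² − (Σfm)²/n = 111500 − 2170²/44 = 4479.5455
Sample variance = 4479.5455 / 43 = 104.1755

104.175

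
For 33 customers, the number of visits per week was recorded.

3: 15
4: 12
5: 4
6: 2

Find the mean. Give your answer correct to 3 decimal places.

3.788

Values: 3, 4, 5, 6
Σfx = 15×3 + 12×4 + 4×5 + 2×6 = 125
n = Σf = 33
Mean = 125 / 33 = 3.7879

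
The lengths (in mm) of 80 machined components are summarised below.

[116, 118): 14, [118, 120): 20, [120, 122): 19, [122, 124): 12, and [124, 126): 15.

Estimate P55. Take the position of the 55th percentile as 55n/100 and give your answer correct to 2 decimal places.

121.05

Cumulative frequencies: 14, 34, 53, 65, 80
n = 80; position = 55n/100 = 44.
This falls in the class [120, 122): L = 120, F = 34, f = 19, h = 2.
55th percentile ≈ 120 + ((44 − 34) / 19) × 2 = 121.0526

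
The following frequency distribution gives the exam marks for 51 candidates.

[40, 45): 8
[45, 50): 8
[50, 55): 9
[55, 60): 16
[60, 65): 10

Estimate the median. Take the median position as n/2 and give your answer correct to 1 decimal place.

55.2

Cumulative frequencies: 8, 16, 25, 41, 51
n = 51; position = n/2 = 25.5.
This falls in the class [55, 60): L = 55, F = 25, f = 16, h = 5.
Median ≈ 55 + ((25.5 − 25) / 16) × 5 = 55.1562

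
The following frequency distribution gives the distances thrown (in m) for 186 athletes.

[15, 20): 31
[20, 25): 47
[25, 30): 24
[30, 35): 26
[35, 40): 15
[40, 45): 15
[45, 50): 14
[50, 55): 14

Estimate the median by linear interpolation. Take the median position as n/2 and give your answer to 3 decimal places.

28.125

Cumulative frequencies: 31, 78, 102, 128, 143, 158, 172, 186
n = 186; position = n/2 = 93.
This falls in the class [25, 30): L = 25, F = 78, f = 24, h = 5.
Median ≈ 25 + ((93 − 78) / 24) × 5 = 28.1250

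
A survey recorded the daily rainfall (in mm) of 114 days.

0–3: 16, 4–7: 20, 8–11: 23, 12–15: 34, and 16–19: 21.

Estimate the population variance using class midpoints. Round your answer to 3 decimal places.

Midpoints: 1.5, 5.5, 9.5, 13.5, 17.5
n = 114, Σfm = 1179, mean = 10.3421
Σfm² = 15344.5
Σf(m − x̄)² = Σfm² − (Σfm)²/n = 15344.5 − 1179²/114 = 3151.1579
Population variance = 3151.1579 / 114 = 27.6417

27.642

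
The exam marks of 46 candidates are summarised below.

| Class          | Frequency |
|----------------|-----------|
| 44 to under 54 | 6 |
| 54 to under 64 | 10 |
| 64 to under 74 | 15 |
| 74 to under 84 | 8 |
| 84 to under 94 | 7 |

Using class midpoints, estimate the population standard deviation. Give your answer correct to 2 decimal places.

12.34

Midpoints: 49, 59, 69, 79, 89
n = 46, Σfm = 3174, mean = 69.0000
Σfm² = 226006
Σf(m − x̄)² = Σfm² − (Σfm)²/n = 226006 − 3174²/46 = 7000.0000
Population variance = 7000.0000 / 46 = 152.1739
Standard deviation = √152.1739 = 12.3359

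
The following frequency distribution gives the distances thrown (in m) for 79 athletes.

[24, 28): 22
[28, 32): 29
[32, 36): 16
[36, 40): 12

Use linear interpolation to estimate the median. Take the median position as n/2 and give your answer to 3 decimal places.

30.414

Cumulative frequencies: 22, 51, 67, 79
n = 79; position = n/2 = 39.5.
This falls in the class [28, 32): L = 28, F = 22, f = 29, h = 4.
Median ≈ 28 + ((39.5 − 22) / 29) × 4 = 30.4138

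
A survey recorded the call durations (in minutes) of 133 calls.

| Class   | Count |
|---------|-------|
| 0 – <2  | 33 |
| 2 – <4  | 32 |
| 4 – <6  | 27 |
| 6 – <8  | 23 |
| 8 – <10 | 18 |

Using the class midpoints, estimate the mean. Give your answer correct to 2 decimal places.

4.41

Midpoints: 1, 3, 5, 7, 9
Σfm = 33×1 + 32×3 + 27×5 + 23×7 + 18×9 = 587
n = Σf = 133
Mean = 587 / 133 = 4.4135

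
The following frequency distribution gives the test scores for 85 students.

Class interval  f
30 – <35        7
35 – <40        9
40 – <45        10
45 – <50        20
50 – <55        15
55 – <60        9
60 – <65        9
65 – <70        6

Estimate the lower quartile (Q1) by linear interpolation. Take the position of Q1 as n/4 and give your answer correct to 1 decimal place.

42.6

Cumulative frequencies: 7, 16, 26, 46, 61, 70, 79, 85
n = 85; position = n/4 = 21.25.
This falls in the class 40 – <45: L = 40, F = 16, f = 10, h = 5.
Lower quartile ≈ 40 + ((21.25 − 16) / 10) × 5 = 42.6250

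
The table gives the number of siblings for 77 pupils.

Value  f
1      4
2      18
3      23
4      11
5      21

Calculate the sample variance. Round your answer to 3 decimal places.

1.573

Values: 1, 2, 3, 4, 5
n = 77, Σfx = 258, mean = 3.3506
Σfx² = 984
Σf(x − x̄)² = Σfx² − (Σfx)²/n = 984 − 258²/77 = 119.5325
Sample variance = 119.5325 / 76 = 1.5728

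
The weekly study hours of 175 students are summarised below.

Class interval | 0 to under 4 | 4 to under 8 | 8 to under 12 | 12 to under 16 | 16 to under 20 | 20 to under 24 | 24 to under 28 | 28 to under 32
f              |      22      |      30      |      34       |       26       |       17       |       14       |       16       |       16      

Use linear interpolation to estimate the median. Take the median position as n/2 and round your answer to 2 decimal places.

Cumulative frequencies: 22, 52, 86, 112, 129, 143, 159, 175
n = 175; position = n/2 = 87.5.
This falls in the class 12 to under 16: L = 12, F = 86, f = 26, h = 4.
Median ≈ 12 + ((87.5 − 86) / 26) × 4 = 12.2308

12.23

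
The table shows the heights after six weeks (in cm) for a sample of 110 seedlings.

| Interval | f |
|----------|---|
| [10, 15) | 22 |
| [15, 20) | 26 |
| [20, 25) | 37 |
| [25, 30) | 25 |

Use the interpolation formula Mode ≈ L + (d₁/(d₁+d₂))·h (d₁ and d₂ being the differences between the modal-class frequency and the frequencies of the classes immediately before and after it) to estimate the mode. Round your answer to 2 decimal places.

Modal class: [20, 25) (highest frequency 37).
d₁ = 37 − 26 = 11, d₂ = 37 − 25 = 12
Mode ≈ 20 + (11/(11+12)) × 5 = 20 + 2.3913 = 22.3913

22.39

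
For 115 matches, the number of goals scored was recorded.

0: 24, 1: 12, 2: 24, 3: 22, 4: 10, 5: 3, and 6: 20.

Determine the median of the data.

Cumulative frequencies: 24, 36, 60, 82, 92, 95, 115
n = 115, so the median is the value in position (n+1)/2 = 58.
Position 58 falls at value 2.

2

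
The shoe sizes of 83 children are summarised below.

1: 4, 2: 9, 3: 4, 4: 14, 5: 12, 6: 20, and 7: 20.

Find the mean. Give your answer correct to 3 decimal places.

4.940

Values: 1, 2, 3, 4, 5, 6, 7
Σfx = 4×1 + 9×2 + 4×3 + 14×4 + 12×5 + 20×6 + 20×7 = 410
n = Σf = 83
Mean = 410 / 83 = 4.9398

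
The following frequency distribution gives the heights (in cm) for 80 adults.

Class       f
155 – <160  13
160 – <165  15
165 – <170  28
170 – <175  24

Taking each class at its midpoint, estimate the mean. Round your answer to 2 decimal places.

Midpoints: 157.5, 162.5, 167.5, 172.5
Σfm = 13×157.5 + 15×162.5 + 28×167.5 + 24×172.5 = 13315
n = Σf = 80
Mean = 13315 / 80 = 166.4375

166.44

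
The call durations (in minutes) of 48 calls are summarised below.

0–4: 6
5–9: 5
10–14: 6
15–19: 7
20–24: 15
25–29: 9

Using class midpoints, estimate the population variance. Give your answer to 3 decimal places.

Midpoints: 2, 7, 12, 17, 22, 27
n = 48, Σfm = 811, mean = 16.8958
Σfm² = 16977
Σf(m − x̄)² = Σfm² − (Σfm)²/n = 16977 − 811²/48 = 3274.4792
Population variance = 3274.4792 / 48 = 68.2183

68.218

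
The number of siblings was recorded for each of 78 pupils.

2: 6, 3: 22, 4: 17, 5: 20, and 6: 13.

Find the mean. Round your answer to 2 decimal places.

4.15

Values: 2, 3, 4, 5, 6
Σfx = 6×2 + 22×3 + 17×4 + 20×5 + 13×6 = 324
n = Σf = 78
Mean = 324 / 78 = 4.1538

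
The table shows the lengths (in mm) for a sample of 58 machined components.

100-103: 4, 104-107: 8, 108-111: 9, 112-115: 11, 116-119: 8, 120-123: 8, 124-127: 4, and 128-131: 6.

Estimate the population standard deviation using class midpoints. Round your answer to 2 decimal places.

8.13

Midpoints: 101.5, 105.5, 109.5, 113.5, 117.5, 121.5, 125.5, 129.5
n = 58, Σfm = 6675, mean = 115.0862
Σfm² = 772038.5
Σf(m − x̄)² = Σfm² − (Σfm)²/n = 772038.5 − 6675²/58 = 3838.0690
Population variance = 3838.0690 / 58 = 66.1736
Standard deviation = √66.1736 = 8.1347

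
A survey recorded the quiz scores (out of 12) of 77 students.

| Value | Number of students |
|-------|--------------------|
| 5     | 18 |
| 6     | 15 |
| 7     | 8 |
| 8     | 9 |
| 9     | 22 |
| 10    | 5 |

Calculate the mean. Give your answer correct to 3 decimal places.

7.221

Values: 5, 6, 7, 8, 9, 10
Σfx = 18×5 + 15×6 + 8×7 + 9×8 + 22×9 + 5×10 = 556
n = Σf = 77
Mean = 556 / 77 = 7.2208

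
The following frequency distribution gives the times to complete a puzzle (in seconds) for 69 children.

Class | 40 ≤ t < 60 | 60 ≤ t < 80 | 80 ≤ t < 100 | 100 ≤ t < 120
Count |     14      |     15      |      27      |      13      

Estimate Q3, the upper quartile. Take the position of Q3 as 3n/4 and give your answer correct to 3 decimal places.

Cumulative frequencies: 14, 29, 56, 69
n = 69; position = 3n/4 = 51.75.
This falls in the class 80 ≤ t < 100: L = 80, F = 29, f = 27, h = 20.
Upper quartile ≈ 80 + ((51.75 − 29) / 27) × 20 = 96.8519

96.852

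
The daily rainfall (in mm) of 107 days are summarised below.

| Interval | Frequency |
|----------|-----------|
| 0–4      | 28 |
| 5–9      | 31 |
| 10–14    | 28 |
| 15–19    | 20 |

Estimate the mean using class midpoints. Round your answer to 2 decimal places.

8.87

Midpoints: 2, 7, 12, 17
Σfm = 28×2 + 31×7 + 28×12 + 20×17 = 949
n = Σf = 107
Mean = 949 / 107 = 8.8692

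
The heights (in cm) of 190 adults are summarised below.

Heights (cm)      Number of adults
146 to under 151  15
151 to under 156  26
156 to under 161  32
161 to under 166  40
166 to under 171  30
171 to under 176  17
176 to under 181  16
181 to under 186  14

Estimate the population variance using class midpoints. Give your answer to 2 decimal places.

95.92

Midpoints: 148.5, 153.5, 158.5, 163.5, 168.5, 173.5, 178.5, 183.5
n = 190, Σfm = 31260, mean = 164.5263
Σfm² = 5161317.5
Σf(m − x̄)² = Σfm² − (Σfm)²/n = 5161317.5 − 31260²/190 = 18224.8684
Population variance = 18224.8684 / 190 = 95.9204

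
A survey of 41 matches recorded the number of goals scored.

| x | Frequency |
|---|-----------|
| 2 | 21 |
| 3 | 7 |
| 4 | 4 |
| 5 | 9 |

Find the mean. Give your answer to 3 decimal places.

Values: 2, 3, 4, 5
Σfx = 21×2 + 7×3 + 4×4 + 9×5 = 124
n = Σf = 41
Mean = 124 / 41 = 3.0244

3.024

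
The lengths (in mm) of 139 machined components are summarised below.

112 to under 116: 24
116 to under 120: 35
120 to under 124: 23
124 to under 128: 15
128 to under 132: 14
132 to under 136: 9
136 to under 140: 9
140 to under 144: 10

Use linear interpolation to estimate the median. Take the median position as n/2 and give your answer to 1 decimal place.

121.8

Cumulative frequencies: 24, 59, 82, 97, 111, 120, 129, 139
n = 139; position = n/2 = 69.5.
This falls in the class 120 to under 124: L = 120, F = 59, f = 23, h = 4.
Median ≈ 120 + ((69.5 − 59) / 23) × 4 = 121.8261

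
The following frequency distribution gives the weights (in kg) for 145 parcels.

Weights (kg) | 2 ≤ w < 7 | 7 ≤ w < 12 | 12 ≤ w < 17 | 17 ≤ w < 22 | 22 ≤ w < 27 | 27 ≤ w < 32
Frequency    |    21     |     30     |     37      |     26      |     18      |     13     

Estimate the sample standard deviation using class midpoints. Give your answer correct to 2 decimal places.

Midpoints: 4.5, 9.5, 14.5, 19.5, 24.5, 29.5
n = 145, Σfm = 2247.5, mean = 15.5000
Σfm² = 42916.25
Σf(m − x̄)² = Σfm² − (Σfm)²/n = 42916.25 − 2247.5²/145 = 8080.0000
Sample variance = 8080.0000 / 144 = 56.1111
Standard deviation = √56.1111 = 7.4907

7.49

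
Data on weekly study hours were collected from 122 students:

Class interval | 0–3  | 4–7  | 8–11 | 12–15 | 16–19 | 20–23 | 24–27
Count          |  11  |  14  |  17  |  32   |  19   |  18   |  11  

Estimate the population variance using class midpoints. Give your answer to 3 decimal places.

Midpoints: 1.5, 5.5, 9.5, 13.5, 17.5, 21.5, 25.5
n = 122, Σfm = 1687, mean = 13.8279
Σfm² = 29106.5
Σf(m − x̄)² = Σfm² − (Σfm)²/n = 29106.5 − 1687²/122 = 5778.8852
Population variance = 5778.8852 / 122 = 47.3679

47.368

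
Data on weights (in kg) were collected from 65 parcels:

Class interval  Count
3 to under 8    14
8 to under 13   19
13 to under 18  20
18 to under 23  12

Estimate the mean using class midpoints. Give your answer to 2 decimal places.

12.81

Midpoints: 5.5, 10.5, 15.5, 20.5
Σfm = 14×5.5 + 19×10.5 + 20×15.5 + 12×20.5 = 832.5
n = Σf = 65
Mean = 832.5 / 65 = 12.8077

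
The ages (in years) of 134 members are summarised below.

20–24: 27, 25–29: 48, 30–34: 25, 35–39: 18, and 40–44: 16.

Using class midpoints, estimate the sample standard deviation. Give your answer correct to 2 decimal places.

6.40

Midpoints: 22, 27, 32, 37, 42
n = 134, Σfm = 4028, mean = 30.0597
Σfm² = 126526
Σf(m − x̄)² = Σfm² − (Σfm)²/n = 126526 − 4028²/134 = 5445.5224
Sample variance = 5445.5224 / 133 = 40.9438
Standard deviation = √40.9438 = 6.3987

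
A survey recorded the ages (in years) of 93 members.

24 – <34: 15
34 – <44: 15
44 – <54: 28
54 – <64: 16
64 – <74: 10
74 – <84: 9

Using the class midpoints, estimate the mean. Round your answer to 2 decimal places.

50.94

Midpoints: 29, 39, 49, 59, 69, 79
Σfm = 15×29 + 15×39 + 28×49 + 16×59 + 10×69 + 9×79 = 4737
n = Σf = 93
Mean = 4737 / 93 = 50.9355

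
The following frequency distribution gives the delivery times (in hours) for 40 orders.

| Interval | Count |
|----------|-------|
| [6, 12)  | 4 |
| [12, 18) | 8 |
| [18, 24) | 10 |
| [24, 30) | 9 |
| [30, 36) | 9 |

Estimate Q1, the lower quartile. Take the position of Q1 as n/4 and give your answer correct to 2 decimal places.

16.50

Cumulative frequencies: 4, 12, 22, 31, 40
n = 40; position = n/4 = 10.
This falls in the class [12, 18): L = 12, F = 4, f = 8, h = 6.
Lower quartile ≈ 12 + ((10 − 4) / 8) × 6 = 16.5000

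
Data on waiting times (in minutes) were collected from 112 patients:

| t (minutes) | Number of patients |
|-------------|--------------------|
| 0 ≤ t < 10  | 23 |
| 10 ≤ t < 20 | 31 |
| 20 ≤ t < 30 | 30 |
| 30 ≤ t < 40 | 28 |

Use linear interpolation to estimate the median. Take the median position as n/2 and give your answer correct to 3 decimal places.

Cumulative frequencies: 23, 54, 84, 112
n = 112; position = n/2 = 56.
This falls in the class 20 ≤ t < 30: L = 20, F = 54, f = 30, h = 10.
Median ≈ 20 + ((56 − 54) / 30) × 10 = 20.6667

20.667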